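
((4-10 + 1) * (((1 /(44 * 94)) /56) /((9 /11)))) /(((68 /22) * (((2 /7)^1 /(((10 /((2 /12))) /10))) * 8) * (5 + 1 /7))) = -385 /88363008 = -0.00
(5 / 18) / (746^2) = 5 / 10017288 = 0.00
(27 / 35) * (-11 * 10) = -594 / 7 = -84.86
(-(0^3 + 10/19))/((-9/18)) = 20/19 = 1.05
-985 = -985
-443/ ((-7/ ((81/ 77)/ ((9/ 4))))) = 15948/ 539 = 29.59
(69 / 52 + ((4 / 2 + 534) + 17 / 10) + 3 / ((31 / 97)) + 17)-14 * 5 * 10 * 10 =-51862763 / 8060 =-6434.59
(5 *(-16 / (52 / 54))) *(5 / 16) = -675 / 26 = -25.96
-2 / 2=-1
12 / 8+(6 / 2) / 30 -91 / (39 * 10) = 41 / 30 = 1.37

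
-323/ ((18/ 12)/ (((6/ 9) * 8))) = -10336/ 9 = -1148.44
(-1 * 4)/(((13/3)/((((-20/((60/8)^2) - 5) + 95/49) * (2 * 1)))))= 6.31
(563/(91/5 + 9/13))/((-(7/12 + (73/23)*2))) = -2525055/587291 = -4.30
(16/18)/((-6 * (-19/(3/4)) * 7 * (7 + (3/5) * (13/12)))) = 20/183141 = 0.00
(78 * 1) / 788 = 39 / 394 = 0.10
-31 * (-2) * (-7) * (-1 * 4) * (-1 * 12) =-20832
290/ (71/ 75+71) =10875/ 2698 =4.03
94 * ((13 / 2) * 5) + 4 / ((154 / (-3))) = 235229 / 77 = 3054.92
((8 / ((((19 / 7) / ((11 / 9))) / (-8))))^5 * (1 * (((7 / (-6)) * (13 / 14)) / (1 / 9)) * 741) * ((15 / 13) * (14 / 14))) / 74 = 23614397283030794240 / 10545444999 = 2239298321.24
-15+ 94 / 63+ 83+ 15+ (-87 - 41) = -2741 / 63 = -43.51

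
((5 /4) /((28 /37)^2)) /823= 6845 /2580928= 0.00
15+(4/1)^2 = 31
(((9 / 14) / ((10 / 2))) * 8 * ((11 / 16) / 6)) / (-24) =-11 / 2240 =-0.00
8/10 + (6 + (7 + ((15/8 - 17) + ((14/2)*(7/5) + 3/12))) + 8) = 669/40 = 16.72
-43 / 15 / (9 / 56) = -2408 / 135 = -17.84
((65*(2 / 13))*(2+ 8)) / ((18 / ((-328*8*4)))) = -524800 / 9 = -58311.11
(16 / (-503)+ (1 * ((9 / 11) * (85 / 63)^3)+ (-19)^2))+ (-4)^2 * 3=63176860718 / 153723339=410.98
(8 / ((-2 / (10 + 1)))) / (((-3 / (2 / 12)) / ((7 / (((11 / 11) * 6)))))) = 77 / 27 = 2.85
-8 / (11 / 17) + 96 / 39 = -1416 / 143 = -9.90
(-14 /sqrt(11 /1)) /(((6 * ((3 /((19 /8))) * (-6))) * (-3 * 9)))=-0.00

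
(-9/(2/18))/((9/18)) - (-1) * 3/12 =-647/4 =-161.75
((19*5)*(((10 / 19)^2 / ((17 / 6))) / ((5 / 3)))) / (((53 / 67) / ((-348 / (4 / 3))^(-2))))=13400 / 129573711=0.00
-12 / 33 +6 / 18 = -1 / 33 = -0.03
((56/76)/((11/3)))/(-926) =-21/96767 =-0.00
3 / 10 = 0.30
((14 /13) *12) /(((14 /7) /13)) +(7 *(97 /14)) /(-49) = 8135 /98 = 83.01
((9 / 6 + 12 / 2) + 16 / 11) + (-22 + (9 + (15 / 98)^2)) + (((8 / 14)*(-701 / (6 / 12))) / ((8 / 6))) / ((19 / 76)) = -254332711 / 105644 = -2407.45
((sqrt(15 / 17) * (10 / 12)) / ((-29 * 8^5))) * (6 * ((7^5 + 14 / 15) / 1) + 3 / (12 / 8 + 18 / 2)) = -51907 * sqrt(255) / 9977856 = -0.08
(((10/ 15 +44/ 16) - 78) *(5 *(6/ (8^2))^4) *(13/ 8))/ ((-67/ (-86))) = -67541175/ 1124073472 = -0.06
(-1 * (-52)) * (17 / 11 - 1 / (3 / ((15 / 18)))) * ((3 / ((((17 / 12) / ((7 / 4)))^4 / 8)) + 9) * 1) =3929546062 / 918731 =4277.15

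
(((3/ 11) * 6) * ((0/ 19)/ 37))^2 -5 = -5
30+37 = 67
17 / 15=1.13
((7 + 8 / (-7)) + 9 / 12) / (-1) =-185 / 28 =-6.61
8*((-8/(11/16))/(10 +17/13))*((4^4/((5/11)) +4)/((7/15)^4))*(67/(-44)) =2134214784000/14235529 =149921.71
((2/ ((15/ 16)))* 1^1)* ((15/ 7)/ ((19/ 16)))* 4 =2048/ 133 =15.40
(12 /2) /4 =1.50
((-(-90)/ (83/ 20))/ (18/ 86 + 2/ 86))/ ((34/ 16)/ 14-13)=-866880/ 119437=-7.26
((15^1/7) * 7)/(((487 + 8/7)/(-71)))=-2485/1139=-2.18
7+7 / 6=49 / 6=8.17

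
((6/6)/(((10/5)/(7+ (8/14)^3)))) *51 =125715/686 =183.26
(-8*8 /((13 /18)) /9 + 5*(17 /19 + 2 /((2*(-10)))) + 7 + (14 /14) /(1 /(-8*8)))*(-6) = 93177 /247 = 377.23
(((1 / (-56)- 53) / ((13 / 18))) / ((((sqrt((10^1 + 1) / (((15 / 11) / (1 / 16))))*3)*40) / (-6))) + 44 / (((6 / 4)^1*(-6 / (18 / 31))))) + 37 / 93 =2.73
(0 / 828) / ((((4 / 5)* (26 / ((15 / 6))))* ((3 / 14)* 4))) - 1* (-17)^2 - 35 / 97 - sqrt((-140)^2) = -41648 / 97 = -429.36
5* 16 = 80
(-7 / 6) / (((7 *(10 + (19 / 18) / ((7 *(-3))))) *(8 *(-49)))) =9 / 210616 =0.00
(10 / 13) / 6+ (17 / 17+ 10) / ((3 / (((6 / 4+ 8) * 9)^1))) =24463 / 78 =313.63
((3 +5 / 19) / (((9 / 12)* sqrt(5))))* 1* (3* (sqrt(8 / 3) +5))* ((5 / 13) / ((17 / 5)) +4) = 150288* sqrt(30) / 20995 +225432* sqrt(5) / 4199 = 159.26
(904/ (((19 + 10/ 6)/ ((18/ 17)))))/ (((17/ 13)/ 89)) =28240056/ 8959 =3152.14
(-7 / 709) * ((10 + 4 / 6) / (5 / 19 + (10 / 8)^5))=-4358144 / 137180865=-0.03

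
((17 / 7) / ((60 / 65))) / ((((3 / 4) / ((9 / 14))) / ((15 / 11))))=3315 / 1078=3.08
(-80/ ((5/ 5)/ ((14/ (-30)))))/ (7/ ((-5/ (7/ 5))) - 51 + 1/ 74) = -29600/ 41979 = -0.71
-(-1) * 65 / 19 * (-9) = -585 / 19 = -30.79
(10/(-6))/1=-5/3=-1.67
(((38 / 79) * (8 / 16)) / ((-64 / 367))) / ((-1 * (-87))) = -6973 / 439872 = -0.02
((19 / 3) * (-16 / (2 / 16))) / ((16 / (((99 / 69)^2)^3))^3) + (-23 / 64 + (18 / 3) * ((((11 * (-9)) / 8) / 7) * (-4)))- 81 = -247571531102304785479482728927 / 1453379607633071231814565312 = -170.34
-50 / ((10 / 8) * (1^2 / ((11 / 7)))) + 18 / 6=-419 / 7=-59.86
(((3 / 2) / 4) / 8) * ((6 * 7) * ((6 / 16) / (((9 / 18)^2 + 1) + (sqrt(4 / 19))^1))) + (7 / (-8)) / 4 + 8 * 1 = 74211 / 8768 - 63 * sqrt(19) / 1096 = 8.21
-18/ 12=-3/ 2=-1.50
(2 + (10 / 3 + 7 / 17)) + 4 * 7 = 1721 / 51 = 33.75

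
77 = 77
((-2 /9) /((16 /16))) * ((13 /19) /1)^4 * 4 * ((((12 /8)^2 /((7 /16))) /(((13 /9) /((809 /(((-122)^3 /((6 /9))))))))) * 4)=170627808 /207062736307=0.00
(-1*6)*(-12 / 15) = 24 / 5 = 4.80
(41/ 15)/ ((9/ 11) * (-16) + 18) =451/ 810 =0.56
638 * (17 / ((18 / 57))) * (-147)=-5048813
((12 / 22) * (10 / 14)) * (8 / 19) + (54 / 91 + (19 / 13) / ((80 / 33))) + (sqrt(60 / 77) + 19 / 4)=2 * sqrt(1155) / 77 + 1328143 / 217360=6.99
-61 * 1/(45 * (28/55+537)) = -671/266067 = -0.00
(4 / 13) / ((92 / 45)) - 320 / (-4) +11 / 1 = 91.15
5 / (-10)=-1 / 2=-0.50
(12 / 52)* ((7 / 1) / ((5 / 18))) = 378 / 65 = 5.82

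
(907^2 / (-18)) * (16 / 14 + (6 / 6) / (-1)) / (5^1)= -822649 / 630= -1305.79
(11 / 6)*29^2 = 9251 / 6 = 1541.83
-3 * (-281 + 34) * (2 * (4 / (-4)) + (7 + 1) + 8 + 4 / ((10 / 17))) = 77064 / 5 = 15412.80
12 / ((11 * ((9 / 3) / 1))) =4 / 11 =0.36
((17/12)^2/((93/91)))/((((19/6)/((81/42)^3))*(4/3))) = 24649677/7388416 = 3.34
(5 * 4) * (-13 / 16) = -65 / 4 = -16.25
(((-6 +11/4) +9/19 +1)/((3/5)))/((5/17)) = -765/76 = -10.07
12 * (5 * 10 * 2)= 1200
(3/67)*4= 12/67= 0.18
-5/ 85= -0.06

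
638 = 638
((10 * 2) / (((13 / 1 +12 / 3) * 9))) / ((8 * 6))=5 / 1836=0.00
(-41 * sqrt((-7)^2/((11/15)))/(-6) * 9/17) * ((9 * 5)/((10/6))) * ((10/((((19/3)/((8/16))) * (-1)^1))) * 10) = -1743525 * sqrt(165)/3553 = -6303.40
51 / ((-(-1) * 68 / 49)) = 147 / 4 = 36.75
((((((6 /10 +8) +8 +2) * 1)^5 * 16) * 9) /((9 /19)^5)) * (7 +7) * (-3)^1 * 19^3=-108914397943413034784 /28125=-3872511926876907.90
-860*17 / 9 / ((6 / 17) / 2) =-248540 / 27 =-9205.19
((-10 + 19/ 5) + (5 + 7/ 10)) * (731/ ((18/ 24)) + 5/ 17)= -49723/ 102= -487.48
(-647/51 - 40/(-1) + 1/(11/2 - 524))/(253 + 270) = 84967/1627053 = 0.05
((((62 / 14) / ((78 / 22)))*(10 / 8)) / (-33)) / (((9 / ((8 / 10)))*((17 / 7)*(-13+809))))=-31 / 14249196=-0.00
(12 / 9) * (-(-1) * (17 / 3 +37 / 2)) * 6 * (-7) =-4060 / 3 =-1353.33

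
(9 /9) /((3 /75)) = 25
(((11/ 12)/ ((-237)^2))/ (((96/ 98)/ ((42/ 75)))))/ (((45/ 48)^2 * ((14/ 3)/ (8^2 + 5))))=49588/ 315950625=0.00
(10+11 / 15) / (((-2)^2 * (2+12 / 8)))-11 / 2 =-71 / 15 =-4.73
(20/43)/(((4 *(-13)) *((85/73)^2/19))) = -101251/807755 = -0.13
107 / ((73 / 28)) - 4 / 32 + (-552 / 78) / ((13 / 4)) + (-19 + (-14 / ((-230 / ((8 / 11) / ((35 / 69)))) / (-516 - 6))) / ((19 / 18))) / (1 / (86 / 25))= -2257253204449 / 12892165000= -175.09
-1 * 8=-8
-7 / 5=-1.40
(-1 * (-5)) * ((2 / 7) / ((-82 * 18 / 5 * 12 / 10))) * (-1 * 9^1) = 125 / 3444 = 0.04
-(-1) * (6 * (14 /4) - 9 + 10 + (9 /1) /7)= 163 /7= 23.29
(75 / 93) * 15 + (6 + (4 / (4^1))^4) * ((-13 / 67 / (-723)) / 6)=108995071 / 9010026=12.10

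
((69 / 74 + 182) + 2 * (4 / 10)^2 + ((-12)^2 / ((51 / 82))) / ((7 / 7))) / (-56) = -13044889 / 1761200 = -7.41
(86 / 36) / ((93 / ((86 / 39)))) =1849 / 32643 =0.06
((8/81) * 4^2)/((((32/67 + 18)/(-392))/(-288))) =53788672/5571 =9655.12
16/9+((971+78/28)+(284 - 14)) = 156941/126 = 1245.56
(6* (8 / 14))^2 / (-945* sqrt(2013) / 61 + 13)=-19440* sqrt(2013) / 51554153 -114192 / 360879071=-0.02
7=7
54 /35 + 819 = 28719 /35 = 820.54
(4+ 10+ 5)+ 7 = 26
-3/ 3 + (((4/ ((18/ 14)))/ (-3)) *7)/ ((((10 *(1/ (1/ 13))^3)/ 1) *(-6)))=-1.00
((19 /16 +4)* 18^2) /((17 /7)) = 47061 /68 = 692.07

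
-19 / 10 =-1.90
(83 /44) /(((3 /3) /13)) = 1079 /44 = 24.52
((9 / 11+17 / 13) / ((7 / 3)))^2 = 831744 / 1002001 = 0.83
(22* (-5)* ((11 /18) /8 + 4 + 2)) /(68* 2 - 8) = -5.22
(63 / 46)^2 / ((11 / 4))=3969 / 5819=0.68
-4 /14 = -2 /7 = -0.29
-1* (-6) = 6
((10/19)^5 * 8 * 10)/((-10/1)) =-800000/2476099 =-0.32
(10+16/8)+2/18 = 12.11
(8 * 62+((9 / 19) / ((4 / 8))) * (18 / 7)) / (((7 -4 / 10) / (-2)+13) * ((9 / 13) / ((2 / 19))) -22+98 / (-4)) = 17235920 / 598101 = 28.82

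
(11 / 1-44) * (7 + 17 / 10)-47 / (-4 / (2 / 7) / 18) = -15867 / 70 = -226.67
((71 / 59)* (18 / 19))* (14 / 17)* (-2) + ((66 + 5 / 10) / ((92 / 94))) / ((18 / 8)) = 111718019 / 3944799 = 28.32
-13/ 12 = -1.08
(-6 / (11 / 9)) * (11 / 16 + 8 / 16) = -513 / 88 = -5.83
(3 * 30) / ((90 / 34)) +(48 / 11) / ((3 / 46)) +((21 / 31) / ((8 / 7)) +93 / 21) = 2022847 / 19096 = 105.93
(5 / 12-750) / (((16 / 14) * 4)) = -62965 / 384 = -163.97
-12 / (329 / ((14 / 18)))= -4 / 141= -0.03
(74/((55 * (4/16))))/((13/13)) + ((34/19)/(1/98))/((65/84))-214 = 48938/2717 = 18.01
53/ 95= 0.56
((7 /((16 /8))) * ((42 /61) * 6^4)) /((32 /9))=107163 /122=878.39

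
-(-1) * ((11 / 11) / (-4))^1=-0.25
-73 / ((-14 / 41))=2993 / 14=213.79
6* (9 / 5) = 54 / 5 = 10.80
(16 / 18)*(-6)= -16 / 3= -5.33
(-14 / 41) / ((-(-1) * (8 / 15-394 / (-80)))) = -336 / 5371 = -0.06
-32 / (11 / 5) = -160 / 11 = -14.55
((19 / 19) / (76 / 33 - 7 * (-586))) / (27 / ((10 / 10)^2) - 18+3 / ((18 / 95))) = 99 / 10090429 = 0.00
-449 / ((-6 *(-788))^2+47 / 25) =-11225 / 558849647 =-0.00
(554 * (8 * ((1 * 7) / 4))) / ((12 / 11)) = 21329 / 3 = 7109.67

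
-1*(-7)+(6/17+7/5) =744/85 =8.75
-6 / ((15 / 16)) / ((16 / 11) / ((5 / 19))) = -22 / 19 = -1.16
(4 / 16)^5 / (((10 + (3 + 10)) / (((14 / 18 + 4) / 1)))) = 43 / 211968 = 0.00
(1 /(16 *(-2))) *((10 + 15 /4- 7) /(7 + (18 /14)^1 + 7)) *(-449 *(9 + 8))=105.33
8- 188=-180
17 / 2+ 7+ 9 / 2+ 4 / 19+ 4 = 460 / 19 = 24.21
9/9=1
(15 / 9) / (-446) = -5 / 1338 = -0.00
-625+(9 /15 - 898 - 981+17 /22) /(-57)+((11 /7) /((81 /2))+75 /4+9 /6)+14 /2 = -1338539663 /2370060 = -564.77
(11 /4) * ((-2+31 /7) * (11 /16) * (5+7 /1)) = 55.10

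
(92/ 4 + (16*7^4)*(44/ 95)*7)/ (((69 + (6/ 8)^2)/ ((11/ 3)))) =694279696/ 105735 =6566.22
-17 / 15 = -1.13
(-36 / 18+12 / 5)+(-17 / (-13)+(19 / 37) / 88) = 362651 / 211640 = 1.71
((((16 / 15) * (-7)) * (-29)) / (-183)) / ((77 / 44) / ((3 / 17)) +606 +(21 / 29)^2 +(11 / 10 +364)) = -10926272 / 9063726663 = -0.00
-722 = -722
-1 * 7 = -7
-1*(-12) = 12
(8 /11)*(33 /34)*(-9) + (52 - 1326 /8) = -8167 /68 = -120.10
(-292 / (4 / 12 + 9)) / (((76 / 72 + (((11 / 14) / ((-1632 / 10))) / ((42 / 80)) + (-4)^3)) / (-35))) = -449820 / 25861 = -17.39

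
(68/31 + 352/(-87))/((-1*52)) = 1249/35061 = 0.04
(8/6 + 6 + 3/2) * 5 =265/6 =44.17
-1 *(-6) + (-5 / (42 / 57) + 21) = 283 / 14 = 20.21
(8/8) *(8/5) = 8/5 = 1.60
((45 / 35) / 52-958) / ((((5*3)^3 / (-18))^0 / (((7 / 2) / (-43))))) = 348703 / 4472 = 77.97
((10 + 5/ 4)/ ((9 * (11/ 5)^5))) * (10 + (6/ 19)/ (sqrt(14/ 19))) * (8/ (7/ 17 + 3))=796875 * sqrt(266)/ 621173707 + 2656250/ 4670479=0.59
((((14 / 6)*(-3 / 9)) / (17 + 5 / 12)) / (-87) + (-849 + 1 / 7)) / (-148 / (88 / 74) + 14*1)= 324129962 / 42176295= 7.69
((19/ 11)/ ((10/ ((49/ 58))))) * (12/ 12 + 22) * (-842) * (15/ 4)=-27044619/ 2552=-10597.42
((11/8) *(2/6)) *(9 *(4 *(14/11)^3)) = 4116/121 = 34.02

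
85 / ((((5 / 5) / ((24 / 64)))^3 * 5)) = 459 / 512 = 0.90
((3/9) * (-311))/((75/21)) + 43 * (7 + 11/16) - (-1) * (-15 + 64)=420643/1200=350.54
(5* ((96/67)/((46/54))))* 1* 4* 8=414720/1541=269.12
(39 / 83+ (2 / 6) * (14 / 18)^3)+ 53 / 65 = 17015143 / 11798865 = 1.44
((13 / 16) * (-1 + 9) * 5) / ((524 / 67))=4355 / 1048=4.16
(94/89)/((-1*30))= -47/1335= -0.04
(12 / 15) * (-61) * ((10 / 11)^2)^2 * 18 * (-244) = 2143296000 / 14641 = 146390.00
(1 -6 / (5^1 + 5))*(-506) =-1012 / 5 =-202.40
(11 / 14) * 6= 33 / 7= 4.71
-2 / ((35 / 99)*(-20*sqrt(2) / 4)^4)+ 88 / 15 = 769703 / 131250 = 5.86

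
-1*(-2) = 2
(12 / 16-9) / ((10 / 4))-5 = -83 / 10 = -8.30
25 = 25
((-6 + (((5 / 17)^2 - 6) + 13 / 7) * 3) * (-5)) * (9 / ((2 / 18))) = 14886180 / 2023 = 7358.47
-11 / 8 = -1.38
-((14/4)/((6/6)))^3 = -42.88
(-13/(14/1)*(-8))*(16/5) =832/35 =23.77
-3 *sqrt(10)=-9.49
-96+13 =-83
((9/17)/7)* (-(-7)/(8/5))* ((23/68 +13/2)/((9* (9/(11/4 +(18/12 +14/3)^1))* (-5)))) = -16585/332928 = -0.05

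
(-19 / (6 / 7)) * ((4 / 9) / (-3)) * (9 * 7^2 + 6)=39634 / 27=1467.93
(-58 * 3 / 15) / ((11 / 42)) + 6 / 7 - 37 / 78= -1318561 / 30030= -43.91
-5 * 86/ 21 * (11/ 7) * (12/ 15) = -3784/ 147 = -25.74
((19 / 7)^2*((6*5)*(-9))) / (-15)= 6498 / 49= 132.61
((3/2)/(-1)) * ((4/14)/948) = -1/2212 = -0.00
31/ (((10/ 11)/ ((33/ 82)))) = 11253/ 820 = 13.72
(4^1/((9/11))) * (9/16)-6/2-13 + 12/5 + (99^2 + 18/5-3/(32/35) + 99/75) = 9791.79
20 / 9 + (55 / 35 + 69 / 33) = 4078 / 693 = 5.88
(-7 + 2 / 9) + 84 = 695 / 9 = 77.22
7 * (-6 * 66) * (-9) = 24948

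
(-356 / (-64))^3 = 704969 / 4096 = 172.11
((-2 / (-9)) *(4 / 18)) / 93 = 4 / 7533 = 0.00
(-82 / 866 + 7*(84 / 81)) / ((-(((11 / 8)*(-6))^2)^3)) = -343085056 / 15098552025579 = -0.00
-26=-26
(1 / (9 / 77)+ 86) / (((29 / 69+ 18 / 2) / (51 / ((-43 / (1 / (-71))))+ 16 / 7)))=14816761 / 641130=23.11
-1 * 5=-5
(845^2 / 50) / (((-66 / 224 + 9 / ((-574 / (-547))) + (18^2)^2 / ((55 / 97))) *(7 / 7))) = 515240440 / 6680131647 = 0.08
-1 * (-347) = 347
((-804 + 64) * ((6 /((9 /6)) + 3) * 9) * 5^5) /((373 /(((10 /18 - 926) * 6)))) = 808954125000 /373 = 2168777815.01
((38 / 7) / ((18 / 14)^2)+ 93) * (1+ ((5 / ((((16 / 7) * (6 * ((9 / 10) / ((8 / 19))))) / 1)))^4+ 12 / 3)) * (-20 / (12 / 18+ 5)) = -216093588266217475 / 127157545821996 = -1699.42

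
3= 3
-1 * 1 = -1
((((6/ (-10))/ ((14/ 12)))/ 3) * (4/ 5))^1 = -24/ 175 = -0.14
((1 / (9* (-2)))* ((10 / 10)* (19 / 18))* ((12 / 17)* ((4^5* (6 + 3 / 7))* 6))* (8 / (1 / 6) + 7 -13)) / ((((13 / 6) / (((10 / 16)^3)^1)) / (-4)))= 6840000 / 221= 30950.23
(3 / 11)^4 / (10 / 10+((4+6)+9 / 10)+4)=270 / 775973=0.00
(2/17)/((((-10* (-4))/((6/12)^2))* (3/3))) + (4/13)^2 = 21929/229840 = 0.10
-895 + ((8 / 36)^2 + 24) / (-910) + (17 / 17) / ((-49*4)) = -895.03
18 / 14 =9 / 7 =1.29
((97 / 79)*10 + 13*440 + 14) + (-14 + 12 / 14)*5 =3141352 / 553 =5680.56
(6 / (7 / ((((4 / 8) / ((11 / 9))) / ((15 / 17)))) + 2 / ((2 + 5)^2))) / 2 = 7497 / 37832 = 0.20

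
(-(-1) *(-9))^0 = 1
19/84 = 0.23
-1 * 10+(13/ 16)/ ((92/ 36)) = -3563/ 368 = -9.68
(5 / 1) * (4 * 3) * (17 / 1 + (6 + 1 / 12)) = 1385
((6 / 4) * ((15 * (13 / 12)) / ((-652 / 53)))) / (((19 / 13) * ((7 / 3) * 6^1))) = -134355 / 1387456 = -0.10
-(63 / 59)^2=-3969 / 3481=-1.14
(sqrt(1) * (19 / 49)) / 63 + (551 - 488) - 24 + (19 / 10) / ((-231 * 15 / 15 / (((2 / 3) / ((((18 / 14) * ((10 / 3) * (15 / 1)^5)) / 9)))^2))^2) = 30280311512040288448333740234694333 / 776295731635288596153259277343750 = 39.01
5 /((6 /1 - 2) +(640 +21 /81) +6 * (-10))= 27 /3155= 0.01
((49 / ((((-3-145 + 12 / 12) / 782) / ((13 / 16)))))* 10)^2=645922225 / 144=4485571.01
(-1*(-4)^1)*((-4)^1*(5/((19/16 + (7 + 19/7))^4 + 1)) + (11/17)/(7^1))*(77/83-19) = -6.58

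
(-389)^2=151321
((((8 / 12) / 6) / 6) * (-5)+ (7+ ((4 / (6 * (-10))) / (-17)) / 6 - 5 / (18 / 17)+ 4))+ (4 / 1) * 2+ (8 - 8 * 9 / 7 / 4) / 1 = 630211 / 32130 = 19.61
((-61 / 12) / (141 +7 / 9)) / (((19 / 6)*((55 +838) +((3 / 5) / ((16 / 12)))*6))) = -2745 / 217153508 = -0.00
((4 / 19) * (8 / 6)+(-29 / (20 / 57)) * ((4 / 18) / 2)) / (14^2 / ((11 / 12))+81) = -37213 / 1232340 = -0.03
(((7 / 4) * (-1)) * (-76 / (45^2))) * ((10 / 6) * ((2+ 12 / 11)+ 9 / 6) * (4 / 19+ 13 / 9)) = 200081 / 240570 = 0.83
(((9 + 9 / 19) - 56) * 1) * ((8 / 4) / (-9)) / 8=1.29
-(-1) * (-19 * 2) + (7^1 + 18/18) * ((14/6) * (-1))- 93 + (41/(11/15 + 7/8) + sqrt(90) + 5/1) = -69002/579 + 3 * sqrt(10) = -109.69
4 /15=0.27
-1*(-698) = 698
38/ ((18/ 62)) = 1178/ 9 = 130.89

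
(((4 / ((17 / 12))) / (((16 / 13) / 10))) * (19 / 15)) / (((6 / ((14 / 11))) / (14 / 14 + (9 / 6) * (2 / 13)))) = 4256 / 561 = 7.59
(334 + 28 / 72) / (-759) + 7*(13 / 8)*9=5570513 / 54648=101.93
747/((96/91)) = 708.09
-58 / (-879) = 58 / 879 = 0.07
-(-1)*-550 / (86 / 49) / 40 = -2695 / 344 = -7.83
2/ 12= 1/ 6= 0.17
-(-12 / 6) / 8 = 1 / 4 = 0.25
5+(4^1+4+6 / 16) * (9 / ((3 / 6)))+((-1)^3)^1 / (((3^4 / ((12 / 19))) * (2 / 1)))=319591 / 2052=155.75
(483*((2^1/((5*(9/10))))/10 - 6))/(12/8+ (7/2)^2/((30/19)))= -345184/1111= -310.70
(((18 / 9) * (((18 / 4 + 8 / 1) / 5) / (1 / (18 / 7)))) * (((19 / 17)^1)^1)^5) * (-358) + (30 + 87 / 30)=-794529167129 / 99389990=-7994.06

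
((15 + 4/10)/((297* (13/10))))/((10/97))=679/1755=0.39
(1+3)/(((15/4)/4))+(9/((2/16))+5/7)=8083/105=76.98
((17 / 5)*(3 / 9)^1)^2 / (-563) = -0.00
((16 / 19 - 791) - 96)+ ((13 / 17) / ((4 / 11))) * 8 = -280795 / 323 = -869.33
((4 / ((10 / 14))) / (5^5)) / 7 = 4 / 15625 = 0.00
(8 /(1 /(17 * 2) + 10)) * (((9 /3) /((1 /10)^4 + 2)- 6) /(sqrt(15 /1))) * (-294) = 799733312 * sqrt(15) /11367235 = 272.48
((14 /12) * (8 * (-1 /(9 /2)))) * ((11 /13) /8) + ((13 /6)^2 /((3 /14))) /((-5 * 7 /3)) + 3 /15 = -6659 /3510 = -1.90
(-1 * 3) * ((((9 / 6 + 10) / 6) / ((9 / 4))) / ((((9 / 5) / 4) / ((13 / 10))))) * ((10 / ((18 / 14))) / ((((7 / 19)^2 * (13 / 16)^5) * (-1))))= 174126530560 / 145746783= 1194.72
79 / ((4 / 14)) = 553 / 2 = 276.50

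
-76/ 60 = -19/ 15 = -1.27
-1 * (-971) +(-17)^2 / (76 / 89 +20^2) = 34667117 / 35676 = 971.72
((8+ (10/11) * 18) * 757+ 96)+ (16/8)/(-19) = 3874686/209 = 18539.17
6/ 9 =2/ 3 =0.67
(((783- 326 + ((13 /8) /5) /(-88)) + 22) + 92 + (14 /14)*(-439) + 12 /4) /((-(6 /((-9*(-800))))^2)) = -2138341500 /11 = -194394681.82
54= 54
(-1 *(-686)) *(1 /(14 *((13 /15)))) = 735 /13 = 56.54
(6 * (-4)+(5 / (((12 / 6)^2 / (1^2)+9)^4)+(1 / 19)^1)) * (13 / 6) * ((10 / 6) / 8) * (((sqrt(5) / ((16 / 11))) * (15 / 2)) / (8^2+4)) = -148902875 * sqrt(5) / 181665536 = -1.83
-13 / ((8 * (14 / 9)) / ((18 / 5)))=-3.76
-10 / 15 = -2 / 3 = -0.67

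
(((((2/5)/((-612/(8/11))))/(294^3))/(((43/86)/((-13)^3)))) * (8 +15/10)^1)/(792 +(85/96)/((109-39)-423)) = 0.00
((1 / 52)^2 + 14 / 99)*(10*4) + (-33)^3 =-1202334119 / 33462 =-35931.33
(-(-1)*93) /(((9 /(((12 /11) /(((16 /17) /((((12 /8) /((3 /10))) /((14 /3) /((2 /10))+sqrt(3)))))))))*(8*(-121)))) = -276675 /103775408+23715*sqrt(3) /207550816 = -0.00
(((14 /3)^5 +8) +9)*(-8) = -4335640 /243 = -17842.14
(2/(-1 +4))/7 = 2/21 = 0.10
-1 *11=-11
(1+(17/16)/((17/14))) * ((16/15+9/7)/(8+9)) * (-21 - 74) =-23465/952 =-24.65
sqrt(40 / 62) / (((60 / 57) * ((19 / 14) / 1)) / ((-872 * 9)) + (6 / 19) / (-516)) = -44882712 * sqrt(155) / 552389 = -1011.58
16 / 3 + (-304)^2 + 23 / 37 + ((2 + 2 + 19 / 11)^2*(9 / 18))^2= 602547108739 / 6500604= 92690.94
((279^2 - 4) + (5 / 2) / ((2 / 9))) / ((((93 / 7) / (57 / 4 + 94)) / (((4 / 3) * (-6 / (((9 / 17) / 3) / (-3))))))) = 16045147111 / 186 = 86264231.78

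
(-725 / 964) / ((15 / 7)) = -1015 / 2892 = -0.35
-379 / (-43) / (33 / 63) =7959 / 473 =16.83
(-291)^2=84681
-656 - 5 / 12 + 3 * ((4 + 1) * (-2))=-8237 / 12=-686.42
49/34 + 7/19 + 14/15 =26579/9690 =2.74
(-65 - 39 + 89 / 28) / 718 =-2823 / 20104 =-0.14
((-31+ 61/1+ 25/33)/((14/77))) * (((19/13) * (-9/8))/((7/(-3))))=24795/208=119.21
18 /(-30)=-3 /5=-0.60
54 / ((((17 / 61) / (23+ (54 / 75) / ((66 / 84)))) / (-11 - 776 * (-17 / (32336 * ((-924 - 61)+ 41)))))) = -454673342098863 / 8919077200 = -50977.62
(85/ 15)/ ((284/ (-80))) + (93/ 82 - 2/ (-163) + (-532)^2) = 805756160351/ 2846958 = 283023.55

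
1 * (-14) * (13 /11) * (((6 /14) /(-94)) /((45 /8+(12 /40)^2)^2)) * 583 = 27560000 /20467701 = 1.35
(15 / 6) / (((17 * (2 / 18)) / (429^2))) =8281845 / 34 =243583.68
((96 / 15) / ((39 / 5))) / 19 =0.04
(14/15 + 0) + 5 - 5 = 14/15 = 0.93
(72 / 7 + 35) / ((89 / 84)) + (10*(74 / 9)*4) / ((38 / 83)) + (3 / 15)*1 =57931439 / 76095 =761.30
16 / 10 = 8 / 5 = 1.60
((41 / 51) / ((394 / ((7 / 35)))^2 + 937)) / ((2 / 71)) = 2911 / 395947374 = 0.00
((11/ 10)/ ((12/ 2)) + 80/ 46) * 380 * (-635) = -32008445/ 69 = -463890.51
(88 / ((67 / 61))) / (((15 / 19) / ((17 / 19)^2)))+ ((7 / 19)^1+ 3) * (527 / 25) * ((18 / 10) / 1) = 99797752 / 477375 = 209.06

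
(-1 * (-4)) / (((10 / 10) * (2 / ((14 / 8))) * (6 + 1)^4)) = 1 / 686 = 0.00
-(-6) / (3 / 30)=60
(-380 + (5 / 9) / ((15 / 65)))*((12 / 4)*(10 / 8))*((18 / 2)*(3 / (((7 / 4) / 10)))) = -1529250 / 7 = -218464.29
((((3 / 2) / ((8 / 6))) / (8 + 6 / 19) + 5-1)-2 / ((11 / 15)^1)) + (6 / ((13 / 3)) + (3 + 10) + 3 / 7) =16.22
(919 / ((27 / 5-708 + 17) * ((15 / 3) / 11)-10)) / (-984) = 10109 / 3481392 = 0.00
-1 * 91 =-91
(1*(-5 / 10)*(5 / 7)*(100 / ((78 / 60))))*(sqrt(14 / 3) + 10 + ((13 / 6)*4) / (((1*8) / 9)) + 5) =-61875 / 91 -2500*sqrt(42) / 273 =-739.29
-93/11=-8.45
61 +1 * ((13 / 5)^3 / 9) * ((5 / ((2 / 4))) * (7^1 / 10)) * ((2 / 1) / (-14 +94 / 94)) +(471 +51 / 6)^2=1034906161 / 4500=229979.15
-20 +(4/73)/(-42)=-30662/1533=-20.00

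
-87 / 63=-29 / 21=-1.38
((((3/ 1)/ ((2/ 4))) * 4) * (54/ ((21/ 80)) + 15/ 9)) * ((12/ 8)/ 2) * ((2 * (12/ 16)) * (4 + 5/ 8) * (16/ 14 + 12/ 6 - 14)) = -27554085/ 98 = -281164.13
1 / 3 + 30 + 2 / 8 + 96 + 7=1603 / 12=133.58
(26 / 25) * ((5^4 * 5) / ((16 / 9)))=14625 / 8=1828.12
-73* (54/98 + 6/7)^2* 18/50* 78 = -243982206/60025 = -4064.68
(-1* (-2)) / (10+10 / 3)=3 / 20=0.15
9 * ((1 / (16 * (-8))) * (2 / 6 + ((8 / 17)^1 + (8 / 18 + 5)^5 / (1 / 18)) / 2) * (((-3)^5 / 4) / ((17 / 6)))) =75033479 / 1156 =64907.85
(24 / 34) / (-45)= -4 / 255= -0.02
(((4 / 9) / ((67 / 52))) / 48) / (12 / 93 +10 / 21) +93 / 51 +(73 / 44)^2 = 4.59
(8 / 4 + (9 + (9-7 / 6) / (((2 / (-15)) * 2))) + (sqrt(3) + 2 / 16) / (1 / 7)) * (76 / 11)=-37.14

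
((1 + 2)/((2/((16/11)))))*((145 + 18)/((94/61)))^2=593179494/24299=24411.68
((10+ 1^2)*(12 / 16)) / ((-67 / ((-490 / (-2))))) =-8085 / 268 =-30.17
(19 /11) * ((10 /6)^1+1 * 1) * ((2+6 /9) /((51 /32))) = 38912 /5049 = 7.71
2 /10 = 1 /5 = 0.20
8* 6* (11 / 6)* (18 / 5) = 1584 / 5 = 316.80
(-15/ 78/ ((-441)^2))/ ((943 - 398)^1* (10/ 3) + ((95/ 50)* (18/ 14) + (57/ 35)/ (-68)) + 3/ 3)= -850/ 1564556516523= -0.00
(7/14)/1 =1/2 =0.50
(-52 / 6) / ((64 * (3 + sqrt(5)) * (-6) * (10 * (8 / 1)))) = 13 / 61440- 13 * sqrt(5) / 184320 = 0.00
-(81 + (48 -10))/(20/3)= -357/20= -17.85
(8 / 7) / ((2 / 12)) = 48 / 7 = 6.86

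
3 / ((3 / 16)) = 16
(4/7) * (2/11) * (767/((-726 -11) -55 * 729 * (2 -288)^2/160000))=-49088000/13080492887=-0.00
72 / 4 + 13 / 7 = 139 / 7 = 19.86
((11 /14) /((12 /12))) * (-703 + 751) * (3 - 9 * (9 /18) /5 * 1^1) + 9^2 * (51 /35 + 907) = 2578248 /35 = 73664.23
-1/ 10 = -0.10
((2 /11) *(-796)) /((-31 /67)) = 106664 /341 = 312.80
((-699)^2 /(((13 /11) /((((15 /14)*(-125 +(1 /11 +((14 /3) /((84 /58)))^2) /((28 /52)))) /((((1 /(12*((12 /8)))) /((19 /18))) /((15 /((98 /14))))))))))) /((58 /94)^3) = -1762498751515818425 /217501102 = -8103401478.47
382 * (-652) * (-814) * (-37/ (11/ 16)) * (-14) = 152753939968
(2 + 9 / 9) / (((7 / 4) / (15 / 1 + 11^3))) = 16152 / 7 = 2307.43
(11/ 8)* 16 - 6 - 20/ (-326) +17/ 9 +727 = 1092842/ 1467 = 744.95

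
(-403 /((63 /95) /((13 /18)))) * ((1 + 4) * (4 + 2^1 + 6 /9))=-24885250 /1701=-14629.78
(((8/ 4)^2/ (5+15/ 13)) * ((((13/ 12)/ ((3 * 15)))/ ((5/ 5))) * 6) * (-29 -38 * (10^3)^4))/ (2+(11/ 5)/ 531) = -378898000000289159/ 212840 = -1780201090022.03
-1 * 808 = -808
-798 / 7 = -114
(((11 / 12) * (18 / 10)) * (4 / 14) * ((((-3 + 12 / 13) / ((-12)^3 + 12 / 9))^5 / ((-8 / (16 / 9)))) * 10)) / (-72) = 1420541793 / 38772480979843215987200000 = 0.00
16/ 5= 3.20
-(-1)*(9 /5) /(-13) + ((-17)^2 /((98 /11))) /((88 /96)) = 112269 /3185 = 35.25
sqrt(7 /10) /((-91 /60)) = -6* sqrt(70) /91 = -0.55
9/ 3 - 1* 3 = 0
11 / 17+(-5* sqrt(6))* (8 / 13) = 11 / 17 - 40* sqrt(6) / 13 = -6.89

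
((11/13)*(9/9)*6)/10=33/65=0.51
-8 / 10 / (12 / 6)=-2 / 5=-0.40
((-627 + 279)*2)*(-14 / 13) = 9744 / 13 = 749.54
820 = 820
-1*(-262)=262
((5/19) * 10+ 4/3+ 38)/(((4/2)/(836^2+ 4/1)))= 835884400/57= 14664638.60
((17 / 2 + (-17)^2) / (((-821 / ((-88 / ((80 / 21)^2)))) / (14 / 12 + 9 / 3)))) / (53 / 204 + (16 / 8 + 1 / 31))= 304220763 / 76162528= 3.99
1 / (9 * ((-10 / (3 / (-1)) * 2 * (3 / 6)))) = 0.03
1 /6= 0.17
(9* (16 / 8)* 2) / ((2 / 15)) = 270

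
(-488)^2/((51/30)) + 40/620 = 73824674/527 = 140084.77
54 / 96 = 9 / 16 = 0.56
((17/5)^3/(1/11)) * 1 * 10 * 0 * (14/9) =0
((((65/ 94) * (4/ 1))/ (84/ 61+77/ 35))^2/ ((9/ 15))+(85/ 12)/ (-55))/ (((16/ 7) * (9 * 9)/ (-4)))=-2108178293249/ 112451216617872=-0.02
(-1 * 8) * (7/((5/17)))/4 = -238/5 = -47.60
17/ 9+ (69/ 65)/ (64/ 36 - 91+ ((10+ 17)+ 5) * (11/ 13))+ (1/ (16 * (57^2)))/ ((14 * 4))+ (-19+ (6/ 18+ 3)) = -1459953876349/ 105833185920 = -13.79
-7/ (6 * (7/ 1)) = -1/ 6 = -0.17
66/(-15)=-22/5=-4.40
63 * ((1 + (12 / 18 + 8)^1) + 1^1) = 672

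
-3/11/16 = -3/176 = -0.02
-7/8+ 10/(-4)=-27/8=-3.38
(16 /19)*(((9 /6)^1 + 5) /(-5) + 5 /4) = -4 /95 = -0.04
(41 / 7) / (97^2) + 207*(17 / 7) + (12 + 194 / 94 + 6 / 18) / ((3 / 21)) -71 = 4945112729 / 9286683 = 532.50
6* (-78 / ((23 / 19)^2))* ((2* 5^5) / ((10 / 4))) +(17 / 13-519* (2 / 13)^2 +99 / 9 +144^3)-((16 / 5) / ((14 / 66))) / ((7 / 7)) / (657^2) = 984869058785833924 / 450214942905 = 2187553.02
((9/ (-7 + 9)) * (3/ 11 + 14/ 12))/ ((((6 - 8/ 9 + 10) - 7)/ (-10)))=-12825/ 1606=-7.99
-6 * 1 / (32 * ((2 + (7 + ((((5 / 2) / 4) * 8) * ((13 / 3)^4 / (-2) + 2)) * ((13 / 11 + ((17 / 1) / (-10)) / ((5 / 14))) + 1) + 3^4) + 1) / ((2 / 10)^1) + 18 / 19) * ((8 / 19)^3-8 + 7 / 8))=31668003 / 13920814380421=0.00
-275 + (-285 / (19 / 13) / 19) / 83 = -433870 / 1577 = -275.12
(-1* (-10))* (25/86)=125/43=2.91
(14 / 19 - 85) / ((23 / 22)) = -35222 / 437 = -80.60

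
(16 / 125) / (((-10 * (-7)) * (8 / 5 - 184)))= -1 / 99750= -0.00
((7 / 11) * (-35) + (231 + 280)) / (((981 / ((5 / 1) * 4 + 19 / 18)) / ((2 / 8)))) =84896 / 32373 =2.62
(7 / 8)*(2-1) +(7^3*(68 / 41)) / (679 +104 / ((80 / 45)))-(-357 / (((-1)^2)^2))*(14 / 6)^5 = 967680482629 / 39187800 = 24693.41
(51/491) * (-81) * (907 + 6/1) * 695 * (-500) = 1310632042500/491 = 2669311695.52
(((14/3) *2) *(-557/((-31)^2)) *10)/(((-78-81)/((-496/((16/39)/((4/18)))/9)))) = -4054960/399249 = -10.16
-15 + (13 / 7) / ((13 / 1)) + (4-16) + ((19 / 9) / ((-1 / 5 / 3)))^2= 61483 / 63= 975.92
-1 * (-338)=338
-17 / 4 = -4.25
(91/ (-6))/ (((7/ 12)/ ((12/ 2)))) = -156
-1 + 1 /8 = -0.88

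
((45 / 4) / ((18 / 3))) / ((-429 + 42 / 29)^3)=-121945 / 5083100685864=-0.00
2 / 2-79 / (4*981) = 3845 / 3924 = 0.98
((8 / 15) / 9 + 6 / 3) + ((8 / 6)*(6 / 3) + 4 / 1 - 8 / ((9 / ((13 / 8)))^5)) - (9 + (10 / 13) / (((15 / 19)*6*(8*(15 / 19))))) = -4737136541 / 15721205760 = -0.30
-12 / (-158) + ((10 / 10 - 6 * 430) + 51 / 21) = -2576.50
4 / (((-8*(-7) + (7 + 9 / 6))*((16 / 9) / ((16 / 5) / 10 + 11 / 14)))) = 27 / 700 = 0.04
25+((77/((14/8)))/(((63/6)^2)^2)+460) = 94323989/194481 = 485.00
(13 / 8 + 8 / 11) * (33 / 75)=207 / 200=1.04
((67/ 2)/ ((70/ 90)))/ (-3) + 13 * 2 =163/ 14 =11.64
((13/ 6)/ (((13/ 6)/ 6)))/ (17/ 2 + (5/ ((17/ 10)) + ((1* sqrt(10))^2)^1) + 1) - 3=-2085/ 763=-2.73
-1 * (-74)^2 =-5476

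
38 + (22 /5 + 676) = 3592 /5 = 718.40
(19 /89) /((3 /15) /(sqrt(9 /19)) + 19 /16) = 68400 /357691 - 3840 *sqrt(19) /357691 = 0.14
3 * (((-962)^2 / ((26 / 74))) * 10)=79018680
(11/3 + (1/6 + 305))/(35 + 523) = 1853/3348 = 0.55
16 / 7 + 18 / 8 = 127 / 28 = 4.54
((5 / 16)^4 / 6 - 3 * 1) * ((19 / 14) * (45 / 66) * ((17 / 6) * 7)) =-1904122145 / 34603008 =-55.03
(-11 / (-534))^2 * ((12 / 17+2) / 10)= 2783 / 24238260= 0.00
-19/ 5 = -3.80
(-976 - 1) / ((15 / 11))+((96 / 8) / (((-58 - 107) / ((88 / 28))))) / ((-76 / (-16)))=-1429447 / 1995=-716.51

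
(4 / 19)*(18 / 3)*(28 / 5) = 672 / 95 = 7.07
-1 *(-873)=873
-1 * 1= -1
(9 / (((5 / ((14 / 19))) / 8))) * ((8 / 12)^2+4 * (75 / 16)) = 19348 / 95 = 203.66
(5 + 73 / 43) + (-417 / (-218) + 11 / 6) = 10.44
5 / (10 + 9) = 5 / 19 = 0.26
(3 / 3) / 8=1 / 8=0.12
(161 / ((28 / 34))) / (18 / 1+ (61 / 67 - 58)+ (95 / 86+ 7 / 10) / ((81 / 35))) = -91244151 / 17880010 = -5.10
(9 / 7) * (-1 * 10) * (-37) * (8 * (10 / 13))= 266400 / 91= 2927.47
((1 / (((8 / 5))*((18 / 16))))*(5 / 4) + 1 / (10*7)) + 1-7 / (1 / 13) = -112507 / 1260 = -89.29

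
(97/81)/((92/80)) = 1940/1863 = 1.04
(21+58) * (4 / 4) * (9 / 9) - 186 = -107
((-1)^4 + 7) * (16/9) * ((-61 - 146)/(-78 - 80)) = 1472/79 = 18.63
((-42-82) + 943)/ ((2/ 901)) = 737919/ 2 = 368959.50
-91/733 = -0.12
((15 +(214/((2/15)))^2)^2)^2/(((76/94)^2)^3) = 7416817332570645012611224229160000/47045881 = 157650726799454451976597600.00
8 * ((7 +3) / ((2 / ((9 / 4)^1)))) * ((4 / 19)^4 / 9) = 2560 / 130321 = 0.02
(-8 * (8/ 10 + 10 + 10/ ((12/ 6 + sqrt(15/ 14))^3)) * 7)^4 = 17117382021615334226534029244563456/ 14102181437728866300625-41315349162907671194996993163264 * sqrt(210)/ 564087257509154652025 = 152421437641.07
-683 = -683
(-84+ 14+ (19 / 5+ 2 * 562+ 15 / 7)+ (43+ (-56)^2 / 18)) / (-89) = -14.35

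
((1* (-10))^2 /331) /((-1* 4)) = -25 /331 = -0.08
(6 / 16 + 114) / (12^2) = 305 / 384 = 0.79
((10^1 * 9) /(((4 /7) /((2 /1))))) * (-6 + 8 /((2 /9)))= 9450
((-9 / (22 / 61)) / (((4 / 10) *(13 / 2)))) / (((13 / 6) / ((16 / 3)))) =-43920 / 1859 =-23.63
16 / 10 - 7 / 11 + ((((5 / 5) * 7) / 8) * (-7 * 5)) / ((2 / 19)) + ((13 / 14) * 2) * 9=-1683279 / 6160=-273.26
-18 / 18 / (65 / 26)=-2 / 5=-0.40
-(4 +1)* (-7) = 35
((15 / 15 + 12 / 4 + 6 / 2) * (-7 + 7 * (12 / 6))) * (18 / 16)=441 / 8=55.12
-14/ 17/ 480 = -7/ 4080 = -0.00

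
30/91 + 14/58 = 1507/2639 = 0.57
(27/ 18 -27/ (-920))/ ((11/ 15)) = 2.09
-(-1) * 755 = 755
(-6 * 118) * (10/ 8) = -885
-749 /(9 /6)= -499.33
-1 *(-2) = 2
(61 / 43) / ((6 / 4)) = 122 / 129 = 0.95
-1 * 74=-74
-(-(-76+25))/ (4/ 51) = -2601/ 4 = -650.25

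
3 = 3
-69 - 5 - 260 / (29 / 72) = -20866 / 29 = -719.52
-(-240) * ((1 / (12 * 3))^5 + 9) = 2720977925 / 1259712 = 2160.00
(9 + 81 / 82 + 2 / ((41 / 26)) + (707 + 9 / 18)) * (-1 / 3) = -9823 / 41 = -239.59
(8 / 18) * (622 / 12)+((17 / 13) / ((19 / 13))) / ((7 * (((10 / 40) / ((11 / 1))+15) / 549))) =27.71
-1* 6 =-6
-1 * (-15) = 15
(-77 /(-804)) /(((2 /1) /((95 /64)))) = 7315 /102912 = 0.07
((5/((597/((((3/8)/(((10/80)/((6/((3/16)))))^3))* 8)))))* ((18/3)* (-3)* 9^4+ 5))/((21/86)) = -203863809693.19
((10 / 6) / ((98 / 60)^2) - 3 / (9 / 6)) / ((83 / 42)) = -19812 / 28469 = -0.70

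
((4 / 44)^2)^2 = 1 / 14641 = 0.00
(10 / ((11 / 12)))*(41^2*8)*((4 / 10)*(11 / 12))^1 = 53792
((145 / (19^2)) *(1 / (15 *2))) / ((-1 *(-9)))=0.00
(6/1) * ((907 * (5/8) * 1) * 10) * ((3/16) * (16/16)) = 204075/32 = 6377.34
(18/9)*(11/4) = 5.50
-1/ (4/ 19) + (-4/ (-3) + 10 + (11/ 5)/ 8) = 823/ 120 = 6.86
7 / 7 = 1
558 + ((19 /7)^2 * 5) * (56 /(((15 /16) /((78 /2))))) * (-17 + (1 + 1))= -9006654 /7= -1286664.86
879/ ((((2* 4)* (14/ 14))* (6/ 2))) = 293/ 8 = 36.62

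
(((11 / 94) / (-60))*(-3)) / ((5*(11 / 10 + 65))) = 11 / 621340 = 0.00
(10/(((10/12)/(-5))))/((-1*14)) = 4.29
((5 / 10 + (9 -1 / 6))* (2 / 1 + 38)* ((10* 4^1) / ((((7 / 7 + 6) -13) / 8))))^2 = 396452345.68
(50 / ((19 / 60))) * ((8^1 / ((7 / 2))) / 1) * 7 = 2526.32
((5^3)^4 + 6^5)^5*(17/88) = 14747497897023538090032623778029708267814017/88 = 167585203375267478295825300000000000000000.00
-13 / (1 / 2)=-26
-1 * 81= -81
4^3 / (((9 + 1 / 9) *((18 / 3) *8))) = 6 / 41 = 0.15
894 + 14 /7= 896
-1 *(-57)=57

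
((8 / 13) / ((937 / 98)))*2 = 1568 / 12181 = 0.13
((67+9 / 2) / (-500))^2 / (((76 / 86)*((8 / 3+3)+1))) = 2637921 / 760000000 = 0.00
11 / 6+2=23 / 6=3.83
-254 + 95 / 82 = -20733 / 82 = -252.84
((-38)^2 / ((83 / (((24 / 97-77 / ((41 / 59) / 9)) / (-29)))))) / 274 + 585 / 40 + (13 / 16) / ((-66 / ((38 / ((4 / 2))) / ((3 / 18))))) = 3555595209521 / 230815471568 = 15.40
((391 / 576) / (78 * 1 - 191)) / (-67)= 391 / 4360896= 0.00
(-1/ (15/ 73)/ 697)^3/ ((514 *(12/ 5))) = -389017/ 1409764181848200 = -0.00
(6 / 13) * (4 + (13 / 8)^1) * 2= 135 / 26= 5.19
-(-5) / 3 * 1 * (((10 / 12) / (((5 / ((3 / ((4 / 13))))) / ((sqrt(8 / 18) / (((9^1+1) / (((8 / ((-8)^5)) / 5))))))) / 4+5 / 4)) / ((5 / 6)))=-52 / 1228761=-0.00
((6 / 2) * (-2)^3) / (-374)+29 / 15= 2.00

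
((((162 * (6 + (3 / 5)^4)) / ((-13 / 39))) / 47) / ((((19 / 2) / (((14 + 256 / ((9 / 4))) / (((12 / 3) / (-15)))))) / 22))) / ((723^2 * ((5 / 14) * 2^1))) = 244249236 / 1296658325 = 0.19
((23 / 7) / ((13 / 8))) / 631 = 0.00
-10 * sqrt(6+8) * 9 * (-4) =360 * sqrt(14) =1347.00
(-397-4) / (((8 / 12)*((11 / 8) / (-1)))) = 437.45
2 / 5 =0.40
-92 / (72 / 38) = -48.56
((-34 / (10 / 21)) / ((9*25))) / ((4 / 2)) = -0.16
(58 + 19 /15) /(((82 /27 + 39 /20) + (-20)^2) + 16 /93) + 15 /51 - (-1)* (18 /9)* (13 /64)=446256537 /527086496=0.85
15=15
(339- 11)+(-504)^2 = 254344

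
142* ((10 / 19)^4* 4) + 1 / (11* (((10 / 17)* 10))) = 6250215457 / 143353100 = 43.60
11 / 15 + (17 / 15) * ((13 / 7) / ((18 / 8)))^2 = 89627 / 59535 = 1.51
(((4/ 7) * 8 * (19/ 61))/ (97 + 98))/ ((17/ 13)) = 0.01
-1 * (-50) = 50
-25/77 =-0.32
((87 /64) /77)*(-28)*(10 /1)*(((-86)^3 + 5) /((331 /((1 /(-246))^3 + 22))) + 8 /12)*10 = 50341927942169275 /24090370656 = 2089711.64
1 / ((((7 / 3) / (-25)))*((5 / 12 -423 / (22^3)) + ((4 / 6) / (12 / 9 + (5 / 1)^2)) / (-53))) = -28.46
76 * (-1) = -76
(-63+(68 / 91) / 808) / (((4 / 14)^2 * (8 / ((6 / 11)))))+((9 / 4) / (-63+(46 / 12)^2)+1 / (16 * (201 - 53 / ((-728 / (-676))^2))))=-1288419076944809 / 24464556784096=-52.66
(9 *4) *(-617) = -22212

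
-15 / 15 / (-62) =1 / 62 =0.02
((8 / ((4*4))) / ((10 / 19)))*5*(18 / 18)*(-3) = -57 / 4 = -14.25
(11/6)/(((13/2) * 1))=11/39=0.28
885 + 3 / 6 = 885.50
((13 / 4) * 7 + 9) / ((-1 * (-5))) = 127 / 20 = 6.35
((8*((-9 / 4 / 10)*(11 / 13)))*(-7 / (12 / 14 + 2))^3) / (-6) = -3882417 / 1040000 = -3.73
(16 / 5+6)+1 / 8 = 373 / 40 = 9.32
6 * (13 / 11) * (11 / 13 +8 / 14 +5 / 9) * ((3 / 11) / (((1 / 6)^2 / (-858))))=-9075456 / 77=-117863.06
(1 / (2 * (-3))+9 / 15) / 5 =13 / 150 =0.09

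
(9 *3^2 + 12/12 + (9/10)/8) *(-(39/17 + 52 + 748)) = -89594591/1360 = -65878.38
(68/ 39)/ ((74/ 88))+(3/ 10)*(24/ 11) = 216508/ 79365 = 2.73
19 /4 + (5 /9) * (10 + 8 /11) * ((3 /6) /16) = 7819 /1584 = 4.94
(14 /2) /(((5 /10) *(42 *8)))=1 /24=0.04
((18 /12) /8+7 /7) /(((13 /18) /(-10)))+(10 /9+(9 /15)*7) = -26047 /2340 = -11.13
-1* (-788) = 788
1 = 1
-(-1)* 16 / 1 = 16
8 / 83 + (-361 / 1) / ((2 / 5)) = -149799 / 166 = -902.40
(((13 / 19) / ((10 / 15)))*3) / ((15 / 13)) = 507 / 190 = 2.67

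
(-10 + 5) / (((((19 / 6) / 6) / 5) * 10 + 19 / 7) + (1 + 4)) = -126 / 221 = -0.57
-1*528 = -528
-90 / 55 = -18 / 11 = -1.64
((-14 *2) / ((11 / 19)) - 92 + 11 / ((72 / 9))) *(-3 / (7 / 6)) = 110079 / 308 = 357.40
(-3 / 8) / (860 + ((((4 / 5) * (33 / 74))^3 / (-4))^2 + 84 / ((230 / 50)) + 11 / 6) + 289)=-8298521354109375 / 25871344738812213052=-0.00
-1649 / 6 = -274.83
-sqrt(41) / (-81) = sqrt(41) / 81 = 0.08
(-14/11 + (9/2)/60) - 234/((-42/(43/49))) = 557119/150920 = 3.69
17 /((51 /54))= 18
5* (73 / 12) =365 / 12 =30.42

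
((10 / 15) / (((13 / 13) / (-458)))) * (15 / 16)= -1145 / 4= -286.25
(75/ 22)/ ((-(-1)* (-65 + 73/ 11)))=-25/ 428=-0.06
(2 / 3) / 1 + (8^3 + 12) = 1574 / 3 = 524.67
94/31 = 3.03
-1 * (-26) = 26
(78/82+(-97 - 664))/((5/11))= -342782/205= -1672.11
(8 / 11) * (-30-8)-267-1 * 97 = -4308 / 11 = -391.64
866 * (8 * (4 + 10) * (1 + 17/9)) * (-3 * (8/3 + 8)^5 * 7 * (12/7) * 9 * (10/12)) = -846172981821440/81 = -10446580022486.91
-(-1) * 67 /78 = 67 /78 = 0.86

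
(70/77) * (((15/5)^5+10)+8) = 2610/11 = 237.27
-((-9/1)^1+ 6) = 3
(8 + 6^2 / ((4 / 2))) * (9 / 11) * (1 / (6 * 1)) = 39 / 11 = 3.55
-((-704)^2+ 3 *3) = -495625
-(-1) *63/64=63/64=0.98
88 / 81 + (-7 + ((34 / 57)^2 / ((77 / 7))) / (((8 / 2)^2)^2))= -121732375 / 20585664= -5.91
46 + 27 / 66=1021 / 22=46.41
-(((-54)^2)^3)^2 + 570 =-614787626176508399046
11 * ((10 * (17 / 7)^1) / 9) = 29.68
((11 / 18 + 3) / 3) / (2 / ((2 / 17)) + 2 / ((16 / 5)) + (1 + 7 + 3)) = 260 / 6183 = 0.04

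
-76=-76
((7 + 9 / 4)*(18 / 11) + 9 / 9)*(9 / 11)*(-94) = -150165 / 121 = -1241.03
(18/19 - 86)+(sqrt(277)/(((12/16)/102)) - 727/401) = -661829/7619+136* sqrt(277) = 2176.63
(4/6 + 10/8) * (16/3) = 92/9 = 10.22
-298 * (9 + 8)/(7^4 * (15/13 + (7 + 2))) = -32929/158466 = -0.21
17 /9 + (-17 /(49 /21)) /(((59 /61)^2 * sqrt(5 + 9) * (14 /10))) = 17 /9 - 948855 * sqrt(14) /2387966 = 0.40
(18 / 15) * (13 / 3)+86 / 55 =6.76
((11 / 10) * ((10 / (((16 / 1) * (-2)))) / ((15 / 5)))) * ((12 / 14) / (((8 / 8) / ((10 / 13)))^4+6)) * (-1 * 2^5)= 20000 / 56357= 0.35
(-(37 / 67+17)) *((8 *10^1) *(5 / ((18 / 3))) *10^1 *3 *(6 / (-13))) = 14112000 / 871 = 16202.07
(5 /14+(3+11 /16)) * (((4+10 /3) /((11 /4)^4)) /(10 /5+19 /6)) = 28992 /288827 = 0.10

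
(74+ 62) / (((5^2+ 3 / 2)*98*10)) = 68 / 12985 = 0.01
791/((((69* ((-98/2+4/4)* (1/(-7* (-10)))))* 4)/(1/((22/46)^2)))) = -636755/34848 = -18.27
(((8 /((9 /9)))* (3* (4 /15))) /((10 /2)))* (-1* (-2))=64 /25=2.56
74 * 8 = 592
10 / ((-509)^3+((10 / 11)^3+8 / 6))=-39930 / 526565802073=-0.00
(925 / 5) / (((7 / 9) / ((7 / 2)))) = 832.50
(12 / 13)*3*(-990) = -35640 / 13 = -2741.54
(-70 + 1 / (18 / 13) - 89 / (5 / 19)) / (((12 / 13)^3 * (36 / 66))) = -886276391 / 933120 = -949.80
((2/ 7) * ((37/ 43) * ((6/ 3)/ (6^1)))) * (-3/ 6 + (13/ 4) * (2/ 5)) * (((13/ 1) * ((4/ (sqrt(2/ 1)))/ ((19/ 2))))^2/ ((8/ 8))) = 1600768/ 1629915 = 0.98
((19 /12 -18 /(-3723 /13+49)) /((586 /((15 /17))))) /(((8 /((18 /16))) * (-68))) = -1382445 /267584739328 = -0.00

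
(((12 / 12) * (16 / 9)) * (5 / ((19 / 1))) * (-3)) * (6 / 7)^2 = -1.03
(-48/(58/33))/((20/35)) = -1386/29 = -47.79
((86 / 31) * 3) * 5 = 1290 / 31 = 41.61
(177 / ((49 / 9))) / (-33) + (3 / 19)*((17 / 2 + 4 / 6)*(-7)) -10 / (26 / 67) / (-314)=-230645339 / 20901881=-11.03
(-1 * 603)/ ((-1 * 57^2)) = 67/ 361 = 0.19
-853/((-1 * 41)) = 853/41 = 20.80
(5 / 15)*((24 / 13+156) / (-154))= -0.34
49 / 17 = 2.88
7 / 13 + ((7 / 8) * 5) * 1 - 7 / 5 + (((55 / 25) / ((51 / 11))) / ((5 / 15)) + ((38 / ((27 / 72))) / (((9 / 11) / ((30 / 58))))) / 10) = 26171303 / 2307240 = 11.34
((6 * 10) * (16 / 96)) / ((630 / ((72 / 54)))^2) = 8 / 178605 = 0.00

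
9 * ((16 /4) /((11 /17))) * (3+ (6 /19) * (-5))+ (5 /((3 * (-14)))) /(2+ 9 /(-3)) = 695053 /8778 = 79.18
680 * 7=4760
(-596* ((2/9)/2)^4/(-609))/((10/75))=1490/1331883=0.00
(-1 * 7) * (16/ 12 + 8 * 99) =-16660/ 3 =-5553.33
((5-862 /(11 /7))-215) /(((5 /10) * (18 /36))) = -3034.18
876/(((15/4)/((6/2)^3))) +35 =6342.20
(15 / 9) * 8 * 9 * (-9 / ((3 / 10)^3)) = -40000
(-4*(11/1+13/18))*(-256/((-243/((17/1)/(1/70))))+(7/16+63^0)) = -1029643919/17496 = -58850.25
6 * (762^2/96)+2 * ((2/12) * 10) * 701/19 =8302217/228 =36413.23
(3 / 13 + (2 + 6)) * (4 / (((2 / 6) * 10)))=642 / 65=9.88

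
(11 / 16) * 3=33 / 16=2.06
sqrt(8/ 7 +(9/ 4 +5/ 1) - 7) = sqrt(273)/ 14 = 1.18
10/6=5/3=1.67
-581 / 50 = -11.62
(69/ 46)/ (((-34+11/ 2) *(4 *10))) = -1/ 760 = -0.00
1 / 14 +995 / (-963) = -12967 / 13482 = -0.96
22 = 22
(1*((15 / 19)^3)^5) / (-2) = -437893890380859375 / 30362254059749596598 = -0.01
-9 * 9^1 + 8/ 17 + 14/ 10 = -6726/ 85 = -79.13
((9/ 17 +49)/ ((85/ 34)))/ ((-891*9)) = -1684/ 681615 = -0.00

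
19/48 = 0.40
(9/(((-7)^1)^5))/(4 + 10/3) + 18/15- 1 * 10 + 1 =-14420541/1848770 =-7.80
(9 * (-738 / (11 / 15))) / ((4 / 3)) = -149445 / 22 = -6792.95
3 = 3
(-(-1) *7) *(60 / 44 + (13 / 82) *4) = 13.98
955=955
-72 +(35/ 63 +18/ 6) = -616/ 9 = -68.44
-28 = -28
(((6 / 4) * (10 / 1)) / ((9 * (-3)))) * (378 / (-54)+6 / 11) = 355 / 99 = 3.59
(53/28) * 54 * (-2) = -1431/7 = -204.43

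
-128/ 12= -32/ 3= -10.67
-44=-44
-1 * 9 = -9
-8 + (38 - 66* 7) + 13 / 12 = -5171 / 12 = -430.92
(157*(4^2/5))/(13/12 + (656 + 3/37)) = 1115328/1458905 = 0.76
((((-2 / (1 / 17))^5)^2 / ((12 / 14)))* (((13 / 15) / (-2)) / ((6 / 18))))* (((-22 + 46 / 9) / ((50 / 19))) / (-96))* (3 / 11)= -2119277299956803168 / 37125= -57084910436546.89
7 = 7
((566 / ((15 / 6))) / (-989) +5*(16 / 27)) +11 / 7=4023917 / 934605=4.31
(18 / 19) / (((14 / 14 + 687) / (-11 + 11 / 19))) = -891 / 62092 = -0.01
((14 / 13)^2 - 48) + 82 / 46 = -175139 / 3887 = -45.06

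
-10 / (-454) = 5 / 227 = 0.02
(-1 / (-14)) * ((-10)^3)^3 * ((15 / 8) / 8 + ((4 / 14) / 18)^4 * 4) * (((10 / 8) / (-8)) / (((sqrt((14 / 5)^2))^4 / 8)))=1442228216552734375 / 4236160248432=340456.48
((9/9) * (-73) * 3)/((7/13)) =-2847/7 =-406.71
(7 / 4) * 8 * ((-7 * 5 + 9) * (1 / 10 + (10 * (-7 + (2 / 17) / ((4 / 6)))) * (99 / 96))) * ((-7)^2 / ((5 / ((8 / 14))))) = 60874268 / 425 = 143233.57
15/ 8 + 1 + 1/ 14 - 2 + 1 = 109/ 56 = 1.95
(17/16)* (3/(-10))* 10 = -51/16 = -3.19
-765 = -765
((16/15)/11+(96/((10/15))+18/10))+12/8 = 48641/330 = 147.40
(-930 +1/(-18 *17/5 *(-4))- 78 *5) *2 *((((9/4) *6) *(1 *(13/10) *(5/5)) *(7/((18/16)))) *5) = -147026425/102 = -1441435.54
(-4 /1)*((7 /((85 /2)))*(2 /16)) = -0.08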